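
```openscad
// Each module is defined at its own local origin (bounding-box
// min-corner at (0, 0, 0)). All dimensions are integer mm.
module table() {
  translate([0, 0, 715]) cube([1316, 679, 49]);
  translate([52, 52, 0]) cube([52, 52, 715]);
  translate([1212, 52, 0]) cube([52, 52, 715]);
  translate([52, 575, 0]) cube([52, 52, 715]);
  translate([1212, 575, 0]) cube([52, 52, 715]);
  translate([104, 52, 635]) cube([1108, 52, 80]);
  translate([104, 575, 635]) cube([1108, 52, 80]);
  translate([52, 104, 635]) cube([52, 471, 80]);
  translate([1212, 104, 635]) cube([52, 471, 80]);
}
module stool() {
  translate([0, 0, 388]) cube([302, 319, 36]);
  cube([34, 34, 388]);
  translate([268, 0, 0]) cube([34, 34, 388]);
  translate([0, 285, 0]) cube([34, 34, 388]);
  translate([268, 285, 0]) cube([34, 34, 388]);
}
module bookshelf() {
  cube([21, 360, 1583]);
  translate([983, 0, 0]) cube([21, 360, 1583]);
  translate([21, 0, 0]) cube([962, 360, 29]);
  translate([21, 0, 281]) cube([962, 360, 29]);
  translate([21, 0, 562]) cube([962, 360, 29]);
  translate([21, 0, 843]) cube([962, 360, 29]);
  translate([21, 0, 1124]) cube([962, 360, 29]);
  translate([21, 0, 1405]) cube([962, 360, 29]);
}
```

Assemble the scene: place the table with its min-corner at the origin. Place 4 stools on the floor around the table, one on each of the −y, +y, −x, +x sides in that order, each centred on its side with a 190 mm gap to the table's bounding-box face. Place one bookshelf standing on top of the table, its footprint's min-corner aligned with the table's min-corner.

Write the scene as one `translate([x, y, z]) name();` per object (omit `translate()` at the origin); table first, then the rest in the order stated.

table();
translate([507, -509, 0]) stool();
translate([507, 869, 0]) stool();
translate([-492, 180, 0]) stool();
translate([1506, 180, 0]) stool();
translate([0, 0, 764]) bookshelf();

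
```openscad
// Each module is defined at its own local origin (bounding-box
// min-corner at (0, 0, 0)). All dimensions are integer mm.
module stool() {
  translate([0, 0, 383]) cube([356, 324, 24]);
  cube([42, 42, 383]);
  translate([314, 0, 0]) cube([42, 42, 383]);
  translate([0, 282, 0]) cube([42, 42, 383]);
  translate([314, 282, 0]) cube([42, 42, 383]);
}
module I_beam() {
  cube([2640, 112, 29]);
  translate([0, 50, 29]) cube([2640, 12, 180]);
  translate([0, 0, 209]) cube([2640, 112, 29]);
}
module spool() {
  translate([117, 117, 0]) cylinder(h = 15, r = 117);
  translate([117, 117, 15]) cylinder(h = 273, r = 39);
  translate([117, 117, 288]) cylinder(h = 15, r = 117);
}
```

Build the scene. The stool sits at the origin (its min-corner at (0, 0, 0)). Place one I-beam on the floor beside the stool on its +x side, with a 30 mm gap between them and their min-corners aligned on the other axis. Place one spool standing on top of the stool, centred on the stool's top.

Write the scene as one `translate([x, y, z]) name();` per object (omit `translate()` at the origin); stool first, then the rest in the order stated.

stool();
translate([386, 0, 0]) I_beam();
translate([61, 45, 407]) spool();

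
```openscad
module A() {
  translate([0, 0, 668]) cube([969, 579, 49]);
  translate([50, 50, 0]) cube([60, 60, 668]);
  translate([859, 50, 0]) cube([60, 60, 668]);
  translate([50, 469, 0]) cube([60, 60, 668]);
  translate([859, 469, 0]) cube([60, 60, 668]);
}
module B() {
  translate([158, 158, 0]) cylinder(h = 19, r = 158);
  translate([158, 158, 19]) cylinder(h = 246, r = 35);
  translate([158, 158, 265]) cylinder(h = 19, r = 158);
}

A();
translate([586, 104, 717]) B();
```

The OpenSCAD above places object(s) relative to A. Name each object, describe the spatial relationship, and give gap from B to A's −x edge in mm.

The spool's min-x is at 586; the table's min-x is 0; gap = 586 mm.

A is a table. B is a spool. The spool is on top of the table. The gap from the spool to the table's −x edge is 586 mm.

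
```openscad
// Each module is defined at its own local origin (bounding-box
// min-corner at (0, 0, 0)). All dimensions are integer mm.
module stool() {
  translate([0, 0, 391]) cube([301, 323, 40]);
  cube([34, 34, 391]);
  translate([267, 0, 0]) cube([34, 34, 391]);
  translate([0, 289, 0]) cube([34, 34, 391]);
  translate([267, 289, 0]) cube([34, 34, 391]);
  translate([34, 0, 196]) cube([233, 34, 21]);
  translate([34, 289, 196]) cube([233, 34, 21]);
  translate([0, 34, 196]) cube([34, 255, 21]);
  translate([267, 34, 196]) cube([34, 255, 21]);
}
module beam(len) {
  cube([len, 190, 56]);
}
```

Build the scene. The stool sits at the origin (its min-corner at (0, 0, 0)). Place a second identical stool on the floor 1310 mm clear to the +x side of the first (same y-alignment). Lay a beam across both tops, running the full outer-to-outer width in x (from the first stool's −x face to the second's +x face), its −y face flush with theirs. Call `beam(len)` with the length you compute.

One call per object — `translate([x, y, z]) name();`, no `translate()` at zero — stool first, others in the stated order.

stool();
translate([1611, 0, 0]) stool();
translate([0, 0, 431]) beam(1912);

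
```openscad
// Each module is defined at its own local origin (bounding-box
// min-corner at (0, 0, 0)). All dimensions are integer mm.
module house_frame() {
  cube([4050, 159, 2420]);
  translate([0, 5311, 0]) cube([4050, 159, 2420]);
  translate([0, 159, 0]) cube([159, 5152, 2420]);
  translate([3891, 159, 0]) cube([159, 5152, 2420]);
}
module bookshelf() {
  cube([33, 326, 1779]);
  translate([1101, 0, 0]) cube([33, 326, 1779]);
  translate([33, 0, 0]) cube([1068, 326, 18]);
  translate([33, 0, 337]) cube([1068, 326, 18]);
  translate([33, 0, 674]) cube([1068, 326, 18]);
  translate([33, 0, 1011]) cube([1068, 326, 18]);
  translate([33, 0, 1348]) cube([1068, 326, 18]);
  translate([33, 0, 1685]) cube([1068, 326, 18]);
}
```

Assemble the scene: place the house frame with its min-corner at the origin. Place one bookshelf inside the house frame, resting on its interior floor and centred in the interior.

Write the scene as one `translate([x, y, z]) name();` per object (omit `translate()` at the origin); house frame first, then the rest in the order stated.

house_frame();
translate([1458, 2572, 0]) bookshelf();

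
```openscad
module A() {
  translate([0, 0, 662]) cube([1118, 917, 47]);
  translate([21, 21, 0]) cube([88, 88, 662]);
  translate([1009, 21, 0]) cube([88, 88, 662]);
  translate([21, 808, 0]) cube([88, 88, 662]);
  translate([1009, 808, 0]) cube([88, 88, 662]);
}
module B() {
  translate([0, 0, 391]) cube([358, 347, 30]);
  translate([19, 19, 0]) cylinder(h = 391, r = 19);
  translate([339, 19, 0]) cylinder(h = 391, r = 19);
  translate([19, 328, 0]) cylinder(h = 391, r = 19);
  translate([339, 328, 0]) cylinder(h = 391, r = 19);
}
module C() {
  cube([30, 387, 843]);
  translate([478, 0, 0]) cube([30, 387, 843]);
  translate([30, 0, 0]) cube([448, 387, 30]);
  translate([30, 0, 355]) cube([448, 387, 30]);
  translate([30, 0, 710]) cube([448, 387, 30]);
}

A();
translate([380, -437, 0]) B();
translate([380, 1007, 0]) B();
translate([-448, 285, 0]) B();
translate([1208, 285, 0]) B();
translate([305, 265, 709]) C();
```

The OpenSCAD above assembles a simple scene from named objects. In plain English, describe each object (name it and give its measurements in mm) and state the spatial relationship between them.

A is a rectangular dining table. The top is 1118×917×47 mm with its upper surface at z = 709 mm. It stands on four 88×88 mm square legs, each inset 21 mm from the nearest pair of top edges, running from the floor to the underside of the top.

B is a four-legged stool. The seat is 358×347 mm, 30 mm thick, top at z = 421 mm. It stands on four round legs, each 38 mm in diameter, from z = 0 to the seat underside, each leg's axis is inset half a diameter from the nearest pair of seat edges (so the leg's bounding box is flush with the corner).

C is a bookshelf 508 mm wide overall, 387 mm deep and 843 mm tall. The two sides are 30 mm thick vertical panels. 3 horizontal shelves of 30 mm thickness span between the inner faces of the sides; the lowest shelf sits on the floor and shelves are stacked with a clear vertical gap of 325 mm between each pair.

Four stools sit around the table at the −y, +y, −x, +x sides. The bookshelf is on top of the table, centred.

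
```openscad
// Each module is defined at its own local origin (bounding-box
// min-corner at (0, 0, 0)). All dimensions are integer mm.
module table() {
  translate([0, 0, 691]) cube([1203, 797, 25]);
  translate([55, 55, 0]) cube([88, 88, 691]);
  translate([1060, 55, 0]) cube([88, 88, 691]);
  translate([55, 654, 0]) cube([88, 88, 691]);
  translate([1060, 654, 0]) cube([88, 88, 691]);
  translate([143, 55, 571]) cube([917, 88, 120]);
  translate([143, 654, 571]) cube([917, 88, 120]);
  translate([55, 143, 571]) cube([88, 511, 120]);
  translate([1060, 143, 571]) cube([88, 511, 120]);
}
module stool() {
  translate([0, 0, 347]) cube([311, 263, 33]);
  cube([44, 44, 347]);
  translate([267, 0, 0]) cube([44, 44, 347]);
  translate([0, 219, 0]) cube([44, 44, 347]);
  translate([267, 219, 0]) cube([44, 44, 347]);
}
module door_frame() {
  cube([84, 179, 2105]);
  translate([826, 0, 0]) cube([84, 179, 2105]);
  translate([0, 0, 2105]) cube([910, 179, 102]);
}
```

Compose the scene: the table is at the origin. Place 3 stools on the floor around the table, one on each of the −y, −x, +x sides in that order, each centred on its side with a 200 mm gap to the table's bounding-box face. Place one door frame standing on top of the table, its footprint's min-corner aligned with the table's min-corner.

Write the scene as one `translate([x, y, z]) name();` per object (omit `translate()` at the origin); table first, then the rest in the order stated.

table();
translate([446, -463, 0]) stool();
translate([-511, 267, 0]) stool();
translate([1403, 267, 0]) stool();
translate([0, 0, 716]) door_frame();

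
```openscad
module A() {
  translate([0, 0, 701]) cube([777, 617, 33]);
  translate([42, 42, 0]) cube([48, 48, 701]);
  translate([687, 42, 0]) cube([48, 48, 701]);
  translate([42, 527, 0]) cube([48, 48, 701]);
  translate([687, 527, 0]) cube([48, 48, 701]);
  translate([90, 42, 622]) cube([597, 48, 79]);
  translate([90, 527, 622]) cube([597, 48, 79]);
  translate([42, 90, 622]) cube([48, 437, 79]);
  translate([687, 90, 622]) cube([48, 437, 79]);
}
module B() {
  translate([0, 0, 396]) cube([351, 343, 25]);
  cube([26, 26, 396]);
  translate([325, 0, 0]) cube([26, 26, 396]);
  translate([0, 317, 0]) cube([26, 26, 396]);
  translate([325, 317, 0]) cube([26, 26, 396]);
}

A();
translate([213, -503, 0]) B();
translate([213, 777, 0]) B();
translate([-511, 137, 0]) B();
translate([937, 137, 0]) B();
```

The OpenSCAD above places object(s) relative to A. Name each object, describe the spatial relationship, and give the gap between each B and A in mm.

A is a table. B is a stool. Four stools sit around the table at the −y, +y, −x, +x sides. The gap between each stool and the table is 160 mm.

Each stool's nearest face is 160 mm from the table's bounding box.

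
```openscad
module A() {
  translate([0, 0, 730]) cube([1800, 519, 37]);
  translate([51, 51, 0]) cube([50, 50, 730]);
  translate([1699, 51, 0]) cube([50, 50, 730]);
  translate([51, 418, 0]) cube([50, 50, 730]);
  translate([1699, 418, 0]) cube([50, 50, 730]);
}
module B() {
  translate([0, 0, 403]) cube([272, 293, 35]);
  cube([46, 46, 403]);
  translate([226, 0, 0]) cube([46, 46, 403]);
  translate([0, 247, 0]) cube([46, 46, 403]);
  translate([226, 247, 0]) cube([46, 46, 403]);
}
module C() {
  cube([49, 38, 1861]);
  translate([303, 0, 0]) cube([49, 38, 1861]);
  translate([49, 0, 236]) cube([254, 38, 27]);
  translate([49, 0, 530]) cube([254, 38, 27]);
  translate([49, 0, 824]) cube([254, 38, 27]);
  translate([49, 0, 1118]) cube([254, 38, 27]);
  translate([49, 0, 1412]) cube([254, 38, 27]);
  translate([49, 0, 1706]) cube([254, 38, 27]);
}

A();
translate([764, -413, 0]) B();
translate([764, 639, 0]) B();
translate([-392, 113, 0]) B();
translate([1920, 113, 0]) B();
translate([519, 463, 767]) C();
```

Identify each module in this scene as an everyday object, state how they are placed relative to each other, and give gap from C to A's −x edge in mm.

A is a table. B is a stool. C is a ladder. Four stools sit around the table at the −y, +y, −x, +x sides. The ladder is on top of the table. The gap from the ladder to the table's −x edge is 519 mm.

The ladder's min-x is at 519; the table's min-x is 0; gap = 519 mm.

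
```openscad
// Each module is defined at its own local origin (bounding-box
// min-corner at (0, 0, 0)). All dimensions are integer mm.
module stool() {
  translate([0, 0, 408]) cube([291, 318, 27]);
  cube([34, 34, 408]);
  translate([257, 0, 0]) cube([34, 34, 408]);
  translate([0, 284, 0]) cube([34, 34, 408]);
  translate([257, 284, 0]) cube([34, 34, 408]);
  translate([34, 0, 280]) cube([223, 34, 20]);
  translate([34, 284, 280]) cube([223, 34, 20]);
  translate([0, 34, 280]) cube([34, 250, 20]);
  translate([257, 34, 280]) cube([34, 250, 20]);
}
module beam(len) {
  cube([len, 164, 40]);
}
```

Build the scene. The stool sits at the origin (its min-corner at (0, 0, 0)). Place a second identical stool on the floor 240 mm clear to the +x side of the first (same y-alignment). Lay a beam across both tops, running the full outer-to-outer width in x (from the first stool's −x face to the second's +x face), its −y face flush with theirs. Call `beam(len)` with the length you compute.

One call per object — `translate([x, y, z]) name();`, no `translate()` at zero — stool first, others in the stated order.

stool();
translate([531, 0, 0]) stool();
translate([0, 0, 435]) beam(822);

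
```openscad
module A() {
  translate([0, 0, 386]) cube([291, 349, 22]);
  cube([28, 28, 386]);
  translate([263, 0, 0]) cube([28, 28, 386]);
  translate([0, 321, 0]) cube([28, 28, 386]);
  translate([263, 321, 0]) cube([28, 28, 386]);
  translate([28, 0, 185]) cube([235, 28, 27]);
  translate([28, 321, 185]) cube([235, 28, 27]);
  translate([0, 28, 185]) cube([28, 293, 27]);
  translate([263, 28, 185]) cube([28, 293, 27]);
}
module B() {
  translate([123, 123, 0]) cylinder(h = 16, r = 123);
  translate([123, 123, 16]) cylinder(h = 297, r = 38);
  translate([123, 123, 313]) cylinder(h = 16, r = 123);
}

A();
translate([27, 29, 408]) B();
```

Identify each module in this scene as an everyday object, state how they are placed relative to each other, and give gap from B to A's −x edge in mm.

The spool's min-x is at 27; the stool's min-x is 0; gap = 27 mm.

A is a stool. B is a spool. The spool is on top of the stool. The gap from the spool to the stool's −x edge is 27 mm.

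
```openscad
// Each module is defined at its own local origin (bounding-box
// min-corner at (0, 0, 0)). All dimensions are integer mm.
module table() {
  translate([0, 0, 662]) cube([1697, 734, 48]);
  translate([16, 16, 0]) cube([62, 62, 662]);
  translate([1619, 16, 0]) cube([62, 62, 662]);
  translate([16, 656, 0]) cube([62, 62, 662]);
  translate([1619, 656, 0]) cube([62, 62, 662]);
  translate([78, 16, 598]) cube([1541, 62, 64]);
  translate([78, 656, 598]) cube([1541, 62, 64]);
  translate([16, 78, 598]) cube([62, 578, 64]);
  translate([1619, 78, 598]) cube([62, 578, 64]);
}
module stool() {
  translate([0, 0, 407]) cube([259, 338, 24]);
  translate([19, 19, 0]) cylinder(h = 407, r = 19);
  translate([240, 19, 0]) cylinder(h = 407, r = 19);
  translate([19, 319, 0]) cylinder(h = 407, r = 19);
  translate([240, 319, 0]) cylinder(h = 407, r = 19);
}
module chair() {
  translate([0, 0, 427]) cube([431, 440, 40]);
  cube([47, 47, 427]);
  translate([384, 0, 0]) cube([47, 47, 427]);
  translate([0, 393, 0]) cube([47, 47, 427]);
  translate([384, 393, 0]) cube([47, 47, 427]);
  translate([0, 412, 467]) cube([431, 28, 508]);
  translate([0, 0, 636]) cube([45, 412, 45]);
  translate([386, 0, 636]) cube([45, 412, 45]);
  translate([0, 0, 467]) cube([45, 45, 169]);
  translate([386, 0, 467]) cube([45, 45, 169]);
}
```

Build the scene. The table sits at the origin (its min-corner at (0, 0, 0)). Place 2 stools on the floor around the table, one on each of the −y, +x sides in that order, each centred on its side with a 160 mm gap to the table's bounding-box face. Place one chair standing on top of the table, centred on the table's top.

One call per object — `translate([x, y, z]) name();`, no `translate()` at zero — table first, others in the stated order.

table();
translate([719, -498, 0]) stool();
translate([1857, 198, 0]) stool();
translate([633, 147, 710]) chair();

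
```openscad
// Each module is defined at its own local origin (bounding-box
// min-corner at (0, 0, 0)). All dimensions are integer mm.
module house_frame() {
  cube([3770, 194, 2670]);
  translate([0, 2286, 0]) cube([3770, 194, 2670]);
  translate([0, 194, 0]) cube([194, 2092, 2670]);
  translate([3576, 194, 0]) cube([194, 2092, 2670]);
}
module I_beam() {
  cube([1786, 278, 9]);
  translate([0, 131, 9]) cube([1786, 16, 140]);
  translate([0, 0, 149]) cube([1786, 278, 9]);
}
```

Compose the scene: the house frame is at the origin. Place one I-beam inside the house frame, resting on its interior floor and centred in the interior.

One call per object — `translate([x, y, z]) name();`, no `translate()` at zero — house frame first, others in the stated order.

house_frame();
translate([992, 1101, 0]) I_beam();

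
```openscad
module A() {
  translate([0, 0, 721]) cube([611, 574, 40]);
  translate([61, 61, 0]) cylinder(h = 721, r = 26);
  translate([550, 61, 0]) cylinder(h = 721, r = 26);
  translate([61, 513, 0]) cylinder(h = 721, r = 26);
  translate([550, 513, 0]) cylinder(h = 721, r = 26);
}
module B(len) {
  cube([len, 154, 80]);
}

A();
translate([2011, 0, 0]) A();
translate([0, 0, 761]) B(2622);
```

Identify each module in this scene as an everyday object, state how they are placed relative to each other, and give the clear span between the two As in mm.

A is a table. B is a beam. A beam spans the tops of two tables. The clear span between the two tables is 1400 mm.

Second table starts at x = 2011; first ends at x = 611; clear span = 2011 − 611 = 1400 mm.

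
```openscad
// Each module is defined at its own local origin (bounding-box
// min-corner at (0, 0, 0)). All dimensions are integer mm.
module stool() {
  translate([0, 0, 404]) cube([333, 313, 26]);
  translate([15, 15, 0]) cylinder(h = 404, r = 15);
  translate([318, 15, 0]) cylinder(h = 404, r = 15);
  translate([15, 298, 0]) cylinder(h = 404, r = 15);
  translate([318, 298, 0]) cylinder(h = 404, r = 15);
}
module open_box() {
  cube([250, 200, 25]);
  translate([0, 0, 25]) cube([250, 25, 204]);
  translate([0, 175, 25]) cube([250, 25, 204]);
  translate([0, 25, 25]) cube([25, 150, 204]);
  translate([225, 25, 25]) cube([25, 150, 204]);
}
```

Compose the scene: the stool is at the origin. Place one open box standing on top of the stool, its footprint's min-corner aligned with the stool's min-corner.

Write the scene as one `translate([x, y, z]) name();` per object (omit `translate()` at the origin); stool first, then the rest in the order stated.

stool();
translate([0, 0, 430]) open_box();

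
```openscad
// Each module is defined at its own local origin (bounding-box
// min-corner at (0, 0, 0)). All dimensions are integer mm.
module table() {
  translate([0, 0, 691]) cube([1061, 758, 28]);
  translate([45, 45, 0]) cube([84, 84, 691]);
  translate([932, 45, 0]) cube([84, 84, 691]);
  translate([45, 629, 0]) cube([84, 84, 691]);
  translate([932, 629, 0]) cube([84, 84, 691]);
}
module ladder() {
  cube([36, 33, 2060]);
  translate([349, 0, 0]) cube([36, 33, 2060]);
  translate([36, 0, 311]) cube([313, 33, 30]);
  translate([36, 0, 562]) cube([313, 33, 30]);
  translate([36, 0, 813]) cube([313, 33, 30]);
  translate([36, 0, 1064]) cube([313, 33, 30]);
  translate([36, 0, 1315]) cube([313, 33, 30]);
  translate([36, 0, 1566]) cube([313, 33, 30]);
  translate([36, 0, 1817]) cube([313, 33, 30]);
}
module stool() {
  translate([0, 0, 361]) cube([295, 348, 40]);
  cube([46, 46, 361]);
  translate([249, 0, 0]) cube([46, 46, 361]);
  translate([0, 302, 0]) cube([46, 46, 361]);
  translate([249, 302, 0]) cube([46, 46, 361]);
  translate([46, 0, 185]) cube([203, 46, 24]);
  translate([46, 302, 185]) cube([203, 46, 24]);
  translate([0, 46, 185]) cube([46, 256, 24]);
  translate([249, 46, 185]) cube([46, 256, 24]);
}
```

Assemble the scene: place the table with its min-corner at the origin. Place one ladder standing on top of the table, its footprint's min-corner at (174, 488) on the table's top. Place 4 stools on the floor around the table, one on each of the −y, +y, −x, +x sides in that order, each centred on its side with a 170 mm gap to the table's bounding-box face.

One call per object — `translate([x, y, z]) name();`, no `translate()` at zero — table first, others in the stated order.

table();
translate([174, 488, 719]) ladder();
translate([383, -518, 0]) stool();
translate([383, 928, 0]) stool();
translate([-465, 205, 0]) stool();
translate([1231, 205, 0]) stool();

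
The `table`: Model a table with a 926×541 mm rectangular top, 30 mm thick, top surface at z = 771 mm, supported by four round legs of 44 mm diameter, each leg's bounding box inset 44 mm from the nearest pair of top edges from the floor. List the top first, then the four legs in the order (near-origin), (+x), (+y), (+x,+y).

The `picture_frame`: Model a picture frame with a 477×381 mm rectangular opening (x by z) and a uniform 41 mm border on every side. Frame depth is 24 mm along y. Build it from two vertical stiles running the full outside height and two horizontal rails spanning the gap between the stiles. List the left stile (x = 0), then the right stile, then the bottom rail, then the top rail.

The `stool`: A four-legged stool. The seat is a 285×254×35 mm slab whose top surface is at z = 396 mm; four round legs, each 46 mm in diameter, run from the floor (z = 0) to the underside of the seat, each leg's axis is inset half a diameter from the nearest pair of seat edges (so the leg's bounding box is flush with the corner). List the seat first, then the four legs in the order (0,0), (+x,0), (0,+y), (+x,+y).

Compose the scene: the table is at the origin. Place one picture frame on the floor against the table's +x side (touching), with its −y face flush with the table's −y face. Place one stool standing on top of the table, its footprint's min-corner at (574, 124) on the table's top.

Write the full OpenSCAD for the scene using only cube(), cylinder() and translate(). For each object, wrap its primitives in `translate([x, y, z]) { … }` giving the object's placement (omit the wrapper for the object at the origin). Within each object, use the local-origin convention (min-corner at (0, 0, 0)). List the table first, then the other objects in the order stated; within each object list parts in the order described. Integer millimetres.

translate([0, 0, 741]) cube([926, 541, 30]);
translate([66, 66, 0]) cylinder(h = 741, r = 22);
translate([860, 66, 0]) cylinder(h = 741, r = 22);
translate([66, 475, 0]) cylinder(h = 741, r = 22);
translate([860, 475, 0]) cylinder(h = 741, r = 22);
translate([926, 0, 0]) {
  cube([41, 24, 463]);
  translate([518, 0, 0]) cube([41, 24, 463]);
  translate([41, 0, 0]) cube([477, 24, 41]);
  translate([41, 0, 422]) cube([477, 24, 41]);
}
translate([574, 124, 771]) {
  translate([0, 0, 361]) cube([285, 254, 35]);
  translate([23, 23, 0]) cylinder(h = 361, r = 23);
  translate([262, 23, 0]) cylinder(h = 361, r = 23);
  translate([23, 231, 0]) cylinder(h = 361, r = 23);
  translate([262, 231, 0]) cylinder(h = 361, r = 23);
}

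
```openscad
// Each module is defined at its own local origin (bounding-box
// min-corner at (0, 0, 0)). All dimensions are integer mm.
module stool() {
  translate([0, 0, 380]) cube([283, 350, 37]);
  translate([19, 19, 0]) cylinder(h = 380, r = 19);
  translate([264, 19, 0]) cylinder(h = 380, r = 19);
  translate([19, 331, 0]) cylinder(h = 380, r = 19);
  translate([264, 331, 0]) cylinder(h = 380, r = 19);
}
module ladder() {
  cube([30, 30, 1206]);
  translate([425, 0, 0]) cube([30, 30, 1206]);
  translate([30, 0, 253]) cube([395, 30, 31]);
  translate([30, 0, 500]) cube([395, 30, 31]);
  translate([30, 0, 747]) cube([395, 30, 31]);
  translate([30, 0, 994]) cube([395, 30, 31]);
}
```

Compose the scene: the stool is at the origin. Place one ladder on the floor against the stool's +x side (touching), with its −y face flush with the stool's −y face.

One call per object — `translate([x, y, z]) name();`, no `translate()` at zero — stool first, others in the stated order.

stool();
translate([283, 0, 0]) ladder();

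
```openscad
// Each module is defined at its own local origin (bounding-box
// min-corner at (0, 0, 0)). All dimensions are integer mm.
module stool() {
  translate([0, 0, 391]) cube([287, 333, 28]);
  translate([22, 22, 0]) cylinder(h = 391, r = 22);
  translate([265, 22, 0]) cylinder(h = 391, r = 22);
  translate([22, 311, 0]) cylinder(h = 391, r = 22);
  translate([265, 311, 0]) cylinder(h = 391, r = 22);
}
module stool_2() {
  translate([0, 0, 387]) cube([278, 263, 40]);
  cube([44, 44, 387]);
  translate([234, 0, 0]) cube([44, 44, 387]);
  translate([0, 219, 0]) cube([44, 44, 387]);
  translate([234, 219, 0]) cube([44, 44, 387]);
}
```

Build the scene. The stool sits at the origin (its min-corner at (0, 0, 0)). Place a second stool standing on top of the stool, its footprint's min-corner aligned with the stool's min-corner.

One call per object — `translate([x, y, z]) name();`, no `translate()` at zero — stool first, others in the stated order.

stool();
translate([0, 0, 419]) stool_2();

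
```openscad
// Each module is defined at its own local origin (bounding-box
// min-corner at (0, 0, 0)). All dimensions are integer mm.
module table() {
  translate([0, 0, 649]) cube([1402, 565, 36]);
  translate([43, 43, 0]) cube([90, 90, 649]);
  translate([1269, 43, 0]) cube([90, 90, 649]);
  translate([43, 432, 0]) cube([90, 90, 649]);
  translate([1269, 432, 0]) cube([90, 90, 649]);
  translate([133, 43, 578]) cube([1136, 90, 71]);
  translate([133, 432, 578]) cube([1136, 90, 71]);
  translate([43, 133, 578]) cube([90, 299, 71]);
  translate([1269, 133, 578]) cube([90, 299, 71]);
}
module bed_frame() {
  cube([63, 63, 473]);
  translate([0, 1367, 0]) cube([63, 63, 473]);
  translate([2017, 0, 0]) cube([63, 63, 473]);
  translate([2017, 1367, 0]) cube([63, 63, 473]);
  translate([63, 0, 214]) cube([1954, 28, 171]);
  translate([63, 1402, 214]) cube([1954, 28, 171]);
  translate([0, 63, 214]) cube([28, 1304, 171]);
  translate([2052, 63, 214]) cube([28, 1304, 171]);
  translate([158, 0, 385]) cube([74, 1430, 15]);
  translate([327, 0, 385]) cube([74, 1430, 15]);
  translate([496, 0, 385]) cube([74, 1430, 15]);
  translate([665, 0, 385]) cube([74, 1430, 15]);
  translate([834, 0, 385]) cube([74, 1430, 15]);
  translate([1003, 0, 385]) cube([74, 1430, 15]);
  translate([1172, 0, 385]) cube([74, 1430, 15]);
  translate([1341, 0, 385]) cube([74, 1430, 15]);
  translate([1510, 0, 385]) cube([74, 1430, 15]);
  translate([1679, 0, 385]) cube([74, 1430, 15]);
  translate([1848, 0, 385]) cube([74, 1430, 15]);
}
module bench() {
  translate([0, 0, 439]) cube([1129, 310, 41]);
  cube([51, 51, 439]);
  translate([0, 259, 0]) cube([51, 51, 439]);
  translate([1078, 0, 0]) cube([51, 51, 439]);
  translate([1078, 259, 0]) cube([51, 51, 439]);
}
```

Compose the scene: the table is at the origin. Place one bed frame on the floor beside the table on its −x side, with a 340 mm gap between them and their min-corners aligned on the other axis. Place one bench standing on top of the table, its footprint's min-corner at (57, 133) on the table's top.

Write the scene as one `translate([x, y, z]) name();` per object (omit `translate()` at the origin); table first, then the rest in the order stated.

table();
translate([-2420, 0, 0]) bed_frame();
translate([57, 133, 685]) bench();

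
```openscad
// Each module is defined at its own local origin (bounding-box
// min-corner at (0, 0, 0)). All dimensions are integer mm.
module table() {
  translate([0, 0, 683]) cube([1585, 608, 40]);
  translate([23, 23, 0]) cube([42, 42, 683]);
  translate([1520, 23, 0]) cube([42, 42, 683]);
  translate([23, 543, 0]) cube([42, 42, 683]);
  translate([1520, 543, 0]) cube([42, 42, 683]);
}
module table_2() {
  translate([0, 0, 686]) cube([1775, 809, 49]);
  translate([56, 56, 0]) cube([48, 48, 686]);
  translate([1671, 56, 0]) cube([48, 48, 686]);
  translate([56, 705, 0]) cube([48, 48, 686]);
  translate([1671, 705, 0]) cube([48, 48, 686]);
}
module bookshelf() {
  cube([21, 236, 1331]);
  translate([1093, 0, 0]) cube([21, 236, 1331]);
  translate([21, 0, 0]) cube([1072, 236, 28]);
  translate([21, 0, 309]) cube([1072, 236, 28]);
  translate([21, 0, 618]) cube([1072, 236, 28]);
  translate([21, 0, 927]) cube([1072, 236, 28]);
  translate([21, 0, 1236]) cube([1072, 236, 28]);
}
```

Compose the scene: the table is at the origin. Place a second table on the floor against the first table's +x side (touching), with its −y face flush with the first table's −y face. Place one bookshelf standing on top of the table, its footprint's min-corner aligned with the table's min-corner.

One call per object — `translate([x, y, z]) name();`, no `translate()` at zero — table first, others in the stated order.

table();
translate([1585, 0, 0]) table_2();
translate([0, 0, 723]) bookshelf();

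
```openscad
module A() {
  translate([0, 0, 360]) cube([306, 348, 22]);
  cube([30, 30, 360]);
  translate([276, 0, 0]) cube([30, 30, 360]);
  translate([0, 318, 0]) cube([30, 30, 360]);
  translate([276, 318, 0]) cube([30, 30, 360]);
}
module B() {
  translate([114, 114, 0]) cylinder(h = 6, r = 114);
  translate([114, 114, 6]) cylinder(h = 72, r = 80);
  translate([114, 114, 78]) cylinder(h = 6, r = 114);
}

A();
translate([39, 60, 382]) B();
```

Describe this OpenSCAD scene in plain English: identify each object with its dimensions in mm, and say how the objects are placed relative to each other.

A is a four-legged stool. The seat is 306×348 mm, 22 mm thick, top at z = 382 mm. It stands on four square legs, each 30×30 mm in cross-section, from z = 0 to the seat underside, each flush with a corner of the seat.

B is a spool: two coaxial disc flanges of radius 114 mm and thickness 6 mm, joined by a core cylinder of radius 80 mm and height 72 mm. The lower flange rests on z = 0 and the three cylinders share a vertical axis.

The spool is on top of the stool, centred.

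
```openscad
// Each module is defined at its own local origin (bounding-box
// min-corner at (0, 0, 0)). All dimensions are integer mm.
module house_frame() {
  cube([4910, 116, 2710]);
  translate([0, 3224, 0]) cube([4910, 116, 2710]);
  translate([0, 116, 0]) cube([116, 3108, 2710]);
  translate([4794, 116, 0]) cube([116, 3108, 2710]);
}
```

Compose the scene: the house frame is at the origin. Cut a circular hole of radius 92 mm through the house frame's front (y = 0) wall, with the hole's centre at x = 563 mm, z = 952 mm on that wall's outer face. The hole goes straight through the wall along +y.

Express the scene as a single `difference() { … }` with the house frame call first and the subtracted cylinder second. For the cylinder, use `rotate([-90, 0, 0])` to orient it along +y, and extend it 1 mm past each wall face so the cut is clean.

difference() {
  house_frame();
  translate([563, -1, 952]) rotate([-90, 0, 0]) cylinder(h = 118, r = 92);
}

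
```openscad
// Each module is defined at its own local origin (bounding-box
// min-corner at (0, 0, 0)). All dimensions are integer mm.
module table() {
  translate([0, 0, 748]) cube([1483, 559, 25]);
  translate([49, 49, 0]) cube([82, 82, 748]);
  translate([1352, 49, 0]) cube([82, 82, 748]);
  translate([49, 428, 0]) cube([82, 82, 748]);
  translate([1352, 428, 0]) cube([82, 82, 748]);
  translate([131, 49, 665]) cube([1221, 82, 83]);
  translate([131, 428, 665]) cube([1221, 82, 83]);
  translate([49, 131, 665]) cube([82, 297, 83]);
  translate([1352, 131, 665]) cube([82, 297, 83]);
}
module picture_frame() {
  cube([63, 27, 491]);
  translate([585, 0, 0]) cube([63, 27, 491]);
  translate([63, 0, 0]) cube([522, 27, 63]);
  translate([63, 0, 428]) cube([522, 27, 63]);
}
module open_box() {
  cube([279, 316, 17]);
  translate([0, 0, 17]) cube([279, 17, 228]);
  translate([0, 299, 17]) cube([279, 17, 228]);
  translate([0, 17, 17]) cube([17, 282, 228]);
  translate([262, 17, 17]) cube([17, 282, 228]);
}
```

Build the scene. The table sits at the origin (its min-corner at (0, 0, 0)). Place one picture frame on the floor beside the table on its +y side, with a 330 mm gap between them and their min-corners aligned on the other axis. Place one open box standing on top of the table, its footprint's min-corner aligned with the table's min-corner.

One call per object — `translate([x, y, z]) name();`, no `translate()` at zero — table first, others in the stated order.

table();
translate([0, 889, 0]) picture_frame();
translate([0, 0, 773]) open_box();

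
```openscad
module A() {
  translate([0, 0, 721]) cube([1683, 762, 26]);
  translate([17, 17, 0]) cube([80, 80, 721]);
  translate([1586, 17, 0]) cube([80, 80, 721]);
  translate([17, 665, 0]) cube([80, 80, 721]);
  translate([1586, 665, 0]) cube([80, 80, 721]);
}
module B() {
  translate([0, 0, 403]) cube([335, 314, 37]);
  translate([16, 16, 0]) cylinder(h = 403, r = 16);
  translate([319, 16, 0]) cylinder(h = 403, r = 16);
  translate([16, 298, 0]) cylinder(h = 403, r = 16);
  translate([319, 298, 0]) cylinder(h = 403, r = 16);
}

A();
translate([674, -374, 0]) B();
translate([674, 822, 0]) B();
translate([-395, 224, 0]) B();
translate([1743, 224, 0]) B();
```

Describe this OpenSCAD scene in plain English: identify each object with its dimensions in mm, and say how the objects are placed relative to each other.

A is a rectangular dining table. The top is 1683×762×26 mm with its upper surface at z = 747 mm. It stands on four 80×80 mm square legs, each inset 17 mm from the nearest pair of top edges, running from the floor to the underside of the top.

B is a four-legged stool. The seat is a 335×314×37 mm slab whose top surface is at z = 440 mm; four round legs, each 32 mm in diameter, run from the floor (z = 0) to the underside of the seat, each leg's axis is inset half a diameter from the nearest pair of seat edges (so the leg's bounding box is flush with the corner).

Four stools sit around the table at the −y, +y, −x, +x sides.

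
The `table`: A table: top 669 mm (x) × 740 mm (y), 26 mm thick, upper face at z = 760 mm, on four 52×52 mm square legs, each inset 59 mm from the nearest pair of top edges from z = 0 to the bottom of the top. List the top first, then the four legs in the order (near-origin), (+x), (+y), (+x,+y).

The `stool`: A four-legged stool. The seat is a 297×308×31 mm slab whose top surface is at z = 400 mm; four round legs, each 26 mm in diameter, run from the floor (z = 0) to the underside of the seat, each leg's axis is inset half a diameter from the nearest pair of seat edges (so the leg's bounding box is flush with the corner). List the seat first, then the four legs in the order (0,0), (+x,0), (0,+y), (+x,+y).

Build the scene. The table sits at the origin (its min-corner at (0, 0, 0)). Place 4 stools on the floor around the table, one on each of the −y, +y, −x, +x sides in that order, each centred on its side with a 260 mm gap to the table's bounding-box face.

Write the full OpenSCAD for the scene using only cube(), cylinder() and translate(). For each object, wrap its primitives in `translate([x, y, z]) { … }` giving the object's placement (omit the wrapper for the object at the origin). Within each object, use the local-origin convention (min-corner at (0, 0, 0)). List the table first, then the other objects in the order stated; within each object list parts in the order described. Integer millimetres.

translate([0, 0, 734]) cube([669, 740, 26]);
translate([59, 59, 0]) cube([52, 52, 734]);
translate([558, 59, 0]) cube([52, 52, 734]);
translate([59, 629, 0]) cube([52, 52, 734]);
translate([558, 629, 0]) cube([52, 52, 734]);
translate([186, -568, 0]) {
  translate([0, 0, 369]) cube([297, 308, 31]);
  translate([13, 13, 0]) cylinder(h = 369, r = 13);
  translate([284, 13, 0]) cylinder(h = 369, r = 13);
  translate([13, 295, 0]) cylinder(h = 369, r = 13);
  translate([284, 295, 0]) cylinder(h = 369, r = 13);
}
translate([186, 1000, 0]) {
  translate([0, 0, 369]) cube([297, 308, 31]);
  translate([13, 13, 0]) cylinder(h = 369, r = 13);
  translate([284, 13, 0]) cylinder(h = 369, r = 13);
  translate([13, 295, 0]) cylinder(h = 369, r = 13);
  translate([284, 295, 0]) cylinder(h = 369, r = 13);
}
translate([-557, 216, 0]) {
  translate([0, 0, 369]) cube([297, 308, 31]);
  translate([13, 13, 0]) cylinder(h = 369, r = 13);
  translate([284, 13, 0]) cylinder(h = 369, r = 13);
  translate([13, 295, 0]) cylinder(h = 369, r = 13);
  translate([284, 295, 0]) cylinder(h = 369, r = 13);
}
translate([929, 216, 0]) {
  translate([0, 0, 369]) cube([297, 308, 31]);
  translate([13, 13, 0]) cylinder(h = 369, r = 13);
  translate([284, 13, 0]) cylinder(h = 369, r = 13);
  translate([13, 295, 0]) cylinder(h = 369, r = 13);
  translate([284, 295, 0]) cylinder(h = 369, r = 13);
}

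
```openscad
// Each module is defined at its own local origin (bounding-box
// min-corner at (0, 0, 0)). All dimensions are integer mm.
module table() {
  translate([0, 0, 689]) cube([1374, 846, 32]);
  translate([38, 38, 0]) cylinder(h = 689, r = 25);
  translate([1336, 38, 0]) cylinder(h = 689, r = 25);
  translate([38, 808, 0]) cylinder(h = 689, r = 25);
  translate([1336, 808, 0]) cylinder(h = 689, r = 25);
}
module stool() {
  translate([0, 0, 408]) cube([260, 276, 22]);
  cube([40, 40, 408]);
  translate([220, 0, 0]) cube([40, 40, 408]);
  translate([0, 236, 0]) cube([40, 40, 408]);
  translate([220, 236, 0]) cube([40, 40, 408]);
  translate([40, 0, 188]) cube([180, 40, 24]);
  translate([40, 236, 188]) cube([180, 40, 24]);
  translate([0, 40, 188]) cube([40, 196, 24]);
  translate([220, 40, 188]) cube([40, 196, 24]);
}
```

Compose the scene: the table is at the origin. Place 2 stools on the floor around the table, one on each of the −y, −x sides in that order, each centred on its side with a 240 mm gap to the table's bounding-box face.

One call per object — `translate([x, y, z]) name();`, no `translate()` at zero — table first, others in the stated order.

table();
translate([557, -516, 0]) stool();
translate([-500, 285, 0]) stool();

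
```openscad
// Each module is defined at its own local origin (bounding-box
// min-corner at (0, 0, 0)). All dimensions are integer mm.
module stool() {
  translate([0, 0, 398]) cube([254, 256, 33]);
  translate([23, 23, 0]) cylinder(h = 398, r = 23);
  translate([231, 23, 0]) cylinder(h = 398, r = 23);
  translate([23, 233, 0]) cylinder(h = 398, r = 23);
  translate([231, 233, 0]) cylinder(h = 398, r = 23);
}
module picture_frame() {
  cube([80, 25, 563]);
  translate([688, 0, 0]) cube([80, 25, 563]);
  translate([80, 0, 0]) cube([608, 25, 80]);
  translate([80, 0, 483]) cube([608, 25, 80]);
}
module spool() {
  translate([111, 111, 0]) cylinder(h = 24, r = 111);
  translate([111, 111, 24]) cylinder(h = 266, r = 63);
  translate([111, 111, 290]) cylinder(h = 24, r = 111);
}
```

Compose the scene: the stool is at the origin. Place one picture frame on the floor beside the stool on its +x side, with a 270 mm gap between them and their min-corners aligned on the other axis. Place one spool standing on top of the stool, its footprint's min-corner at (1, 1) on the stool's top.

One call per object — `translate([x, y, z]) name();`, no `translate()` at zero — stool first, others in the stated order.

stool();
translate([524, 0, 0]) picture_frame();
translate([1, 1, 431]) spool();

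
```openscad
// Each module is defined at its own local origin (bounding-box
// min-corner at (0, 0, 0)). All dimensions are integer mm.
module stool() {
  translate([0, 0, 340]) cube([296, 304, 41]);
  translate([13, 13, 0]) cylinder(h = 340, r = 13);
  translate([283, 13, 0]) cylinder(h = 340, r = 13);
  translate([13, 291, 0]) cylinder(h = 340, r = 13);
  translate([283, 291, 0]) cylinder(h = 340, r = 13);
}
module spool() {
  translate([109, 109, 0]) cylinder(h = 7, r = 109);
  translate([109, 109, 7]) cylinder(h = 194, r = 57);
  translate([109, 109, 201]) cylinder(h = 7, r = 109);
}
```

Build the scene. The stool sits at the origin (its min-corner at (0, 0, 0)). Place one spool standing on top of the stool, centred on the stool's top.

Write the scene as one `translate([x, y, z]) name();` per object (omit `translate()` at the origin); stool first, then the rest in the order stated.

stool();
translate([39, 43, 381]) spool();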